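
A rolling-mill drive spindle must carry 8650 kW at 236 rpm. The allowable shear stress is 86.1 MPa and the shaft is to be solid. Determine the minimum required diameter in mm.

ω = 2π·236/60 = 24.71 rad/s, so T = P/ω = 8650×10³ / 24.71 = 350000 N·m.
For a solid shaft τ_max = 16T/(πd³), so d = (16T/(π τ_allow))^(1/3) = (16·350000/(π·8.61×10^7))^(1/3) = 0.2746 m.

275 mm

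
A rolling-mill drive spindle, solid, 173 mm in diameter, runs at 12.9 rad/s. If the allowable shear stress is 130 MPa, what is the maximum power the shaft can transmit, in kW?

J = πd⁴/32 = π(0.173)⁴/32 = 8.794×10^-5 m⁴.
T_max = τ_allow·J/r = 1.30×10^8 × 8.794×10^-5 / 0.0865 = 132200 N·m.
ω = 12.9 rad/s, so P_max = T_max·ω = 1.705×10^6 W.

1700 kW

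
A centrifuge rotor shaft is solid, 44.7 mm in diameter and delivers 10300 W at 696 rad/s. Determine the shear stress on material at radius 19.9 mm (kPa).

751 kPa

ω = 696 rad/s, so T = P/ω = 10300 / 696.0 = 14.80 N·m.
J = πd⁴/32 = π(0.0447)⁴/32 = 3.919×10^-7 m⁴.
Shear stress varies linearly with radius: τ = T·r/J = 14.80 × 0.0199 / 3.919×10^-7 = 7.514×10^5 Pa.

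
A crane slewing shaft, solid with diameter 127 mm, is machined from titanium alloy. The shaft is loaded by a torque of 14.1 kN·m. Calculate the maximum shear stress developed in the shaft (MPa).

J = πd⁴/32 = π(0.127)⁴/32 = 2.554×10^-5 m⁴.
τ_max = T·r/J = 14100 × 0.0635 / 2.554×10^-5 = 3.506×10^7 Pa.

35.1 MPa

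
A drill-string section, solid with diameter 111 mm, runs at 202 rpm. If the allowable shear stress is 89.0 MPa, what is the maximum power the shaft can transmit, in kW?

J = πd⁴/32 = π(0.111)⁴/32 = 1.490×10^-5 m⁴.
T_max = τ_allow·J/r = 8.90×10^7 × 1.490×10^-5 / 0.0555 = 23900 N·m.
ω = 2π·202/60 = 21.15 rad/s, so P_max = T_max·ω = 5.056×10^5 W.

506 kW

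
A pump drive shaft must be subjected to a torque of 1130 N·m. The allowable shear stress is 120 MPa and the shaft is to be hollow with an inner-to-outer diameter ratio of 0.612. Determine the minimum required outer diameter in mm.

For a hollow shaft with d_i/d_o = 0.612: τ_max = 16T/(π d_o³ (1−k⁴)), so d_o = [16T/(π τ_allow (1−k⁴))]^(1/3) = [16·1130/(π·1.20×10^8·0.8597)]^(1/3) = 0.03821 m.

38.2 mm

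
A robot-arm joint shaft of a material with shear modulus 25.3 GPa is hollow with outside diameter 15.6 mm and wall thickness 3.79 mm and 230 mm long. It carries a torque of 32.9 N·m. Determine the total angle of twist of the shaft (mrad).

J = π(d_o⁴ − d_i⁴)/32 = π(0.0156⁴ − 0.00802⁴)/32 = 5.408×10^-9 m⁴.
θ = T·L/(G·J) = 32.90 × 0.230 / (25.3×10⁹ × 5.408×10^-9) = 0.05530 rad.

55.3 mrad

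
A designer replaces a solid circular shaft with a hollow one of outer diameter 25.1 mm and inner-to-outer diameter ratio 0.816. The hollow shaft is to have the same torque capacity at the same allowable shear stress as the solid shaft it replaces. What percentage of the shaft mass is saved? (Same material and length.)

50.6 %

Equal τ_max and T ⇒ the solid shaft needs d_s³ = d_o³(1−k⁴), so d_s = 25.1·(1−0.816⁴)^(1/3) = 20.65 mm.
Area ratio A_h/A_s = d_o²(1−k²)/d_s² = (1−k²)/(1−k⁴)^(2/3) = 0.4938.
Mass saving = 1 − 0.4938 = 50.6 %.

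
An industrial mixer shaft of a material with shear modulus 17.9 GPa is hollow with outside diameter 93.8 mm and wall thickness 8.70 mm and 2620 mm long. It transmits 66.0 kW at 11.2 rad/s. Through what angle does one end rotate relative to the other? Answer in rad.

ω = 11.2 rad/s, so T = P/ω = 66.0×10³ / 11.20 = 5893 N·m.
J = π(d_o⁴ − d_i⁴)/32 = π(0.0938⁴ − 0.0764⁴)/32 = 4.255×10^-6 m⁴.
θ = T·L/(G·J) = 5893 × 2.62 / (17.9×10⁹ × 4.255×10^-6) = 0.2027 rad.

0.203 rad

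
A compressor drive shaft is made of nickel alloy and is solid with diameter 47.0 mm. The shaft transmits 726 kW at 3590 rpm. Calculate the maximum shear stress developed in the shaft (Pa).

ω = 2π·3590/60 = 375.9 rad/s, so T = P/ω = 726×10³ / 375.9 = 1931 N·m.
J = πd⁴/32 = π(0.0470)⁴/32 = 4.791×10^-7 m⁴.
τ_max = T·r/J = 1931 × 0.0235 / 4.791×10^-7 = 9.473×10^7 Pa.

9.47e7 Pa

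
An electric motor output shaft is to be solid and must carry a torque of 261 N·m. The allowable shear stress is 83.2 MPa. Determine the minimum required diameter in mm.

For a solid shaft τ_max = 16T/(πd³), so d = (16T/(π τ_allow))^(1/3) = (16·261.0/(π·8.32×10^7))^(1/3) = 0.02519 m.

25.2 mm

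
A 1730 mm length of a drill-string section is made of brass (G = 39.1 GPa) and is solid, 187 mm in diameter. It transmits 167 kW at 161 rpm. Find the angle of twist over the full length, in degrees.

ω = 2π·161/60 = 16.86 rad/s, so T = P/ω = 167×10³ / 16.86 = 9905 N·m.
J = πd⁴/32 = π(0.187)⁴/32 = 1.201×10^-4 m⁴.
θ = T·L/(G·J) = 9905 × 1.73 / (39.1×10⁹ × 1.201×10^-4) = 3.651×10^-3 rad.

0.209°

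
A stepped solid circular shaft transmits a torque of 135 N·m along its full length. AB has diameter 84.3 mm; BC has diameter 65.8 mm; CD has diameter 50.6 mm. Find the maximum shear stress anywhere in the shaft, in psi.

Under the same torque, τ_max = 16T/(πd³) is largest where d is smallest — segment CD (d = 50.6 mm).
τ_max = 16·135.0/(π·(0.0506)³) = 5.307×10^6 Pa.

770 psi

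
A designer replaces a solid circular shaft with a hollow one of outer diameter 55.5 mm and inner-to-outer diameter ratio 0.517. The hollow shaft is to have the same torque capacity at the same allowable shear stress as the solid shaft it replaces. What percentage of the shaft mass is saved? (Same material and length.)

Equal τ_max and T ⇒ the solid shaft needs d_s³ = d_o³(1−k⁴), so d_s = 55.5·(1−0.517⁴)^(1/3) = 54.15 mm.
Area ratio A_h/A_s = d_o²(1−k²)/d_s² = (1−k²)/(1−k⁴)^(2/3) = 0.7698.
Mass saving = 1 − 0.7698 = 23.0 %.

23.0 %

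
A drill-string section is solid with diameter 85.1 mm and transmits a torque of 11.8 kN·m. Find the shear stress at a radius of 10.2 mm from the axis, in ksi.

J = πd⁴/32 = π(0.0851)⁴/32 = 5.149×10^-6 m⁴.
Shear stress varies linearly with radius: τ = T·r/J = 11800 × 0.0102 / 5.149×10^-6 = 2.338×10^7 Pa.

3.39 ksi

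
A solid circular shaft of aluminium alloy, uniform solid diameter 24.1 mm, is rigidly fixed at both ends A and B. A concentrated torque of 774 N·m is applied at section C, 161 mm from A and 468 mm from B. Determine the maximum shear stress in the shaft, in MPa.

With uniform GJ and both ends fixed, compatibility θ_AC = θ_CB gives T_A·a = T_B·b, together with T_A + T_B = T₀.
T_A = T₀·b/(a+b) = 774.0·468/629.0 = 575.9 N·m; T_B = 198.1 N·m.
τ in each portion: τ_AC = 2.10×10^8 Pa, τ_CB = 7.21×10^7 Pa; maximum is in AC.
τ_max = T_AC·r/J = 575.9·0.0120/3.31×10^-8 = 2.095×10^8 Pa.

210 MPa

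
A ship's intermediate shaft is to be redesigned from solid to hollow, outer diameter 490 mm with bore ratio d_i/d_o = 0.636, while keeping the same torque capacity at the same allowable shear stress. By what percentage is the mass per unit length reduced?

Equal τ_max and T ⇒ the solid shaft needs d_s³ = d_o³(1−k⁴), so d_s = 490·(1−0.636⁴)^(1/3) = 461.7 mm.
Area ratio A_h/A_s = d_o²(1−k²)/d_s² = (1−k²)/(1−k⁴)^(2/3) = 0.6708.
Mass saving = 1 − 0.6708 = 32.9 %.

32.9 %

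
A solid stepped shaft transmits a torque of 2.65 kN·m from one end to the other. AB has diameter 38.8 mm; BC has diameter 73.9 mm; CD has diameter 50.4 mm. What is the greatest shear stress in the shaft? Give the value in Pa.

Under the same torque, τ_max = 16T/(πd³) is largest where d is smallest — segment AB (d = 38.8 mm).
τ_max = 16·2650/(π·(0.0388)³) = 2.311×10^8 Pa.

2.31e8 Pa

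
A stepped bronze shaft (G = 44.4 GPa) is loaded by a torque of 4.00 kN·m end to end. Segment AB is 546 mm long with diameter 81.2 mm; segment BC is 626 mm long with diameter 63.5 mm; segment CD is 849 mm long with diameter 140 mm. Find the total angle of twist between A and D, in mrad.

48.9 mrad

J_AB = π(0.0812)⁴/32 = 4.27×10^-6 m⁴; J_BC = π(0.0635)⁴/32 = 1.60×10^-6 m⁴; J_CD = π(0.140)⁴/32 = 3.77×10^-5 m⁴.
θ = (T/G)·Σ L_i/J_i = (4000/44.4×10⁹)·(0.546/4.27×10^-6 + 0.626/1.60×10^-6 + 0.849/3.77×10^-5) = 0.04888 rad.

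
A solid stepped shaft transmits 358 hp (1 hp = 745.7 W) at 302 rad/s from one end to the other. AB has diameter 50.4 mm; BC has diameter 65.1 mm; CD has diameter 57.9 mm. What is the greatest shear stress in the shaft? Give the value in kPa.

ω = 302 rad/s, so T = P/ω = 358×745.7 / 302.0 = 884.0 N·m.
Under the same torque, τ_max = 16T/(πd³) is largest where d is smallest — segment AB (d = 50.4 mm).
τ_max = 16·884.0/(π·(0.0504)³) = 3.517×10^7 Pa.

35200 kPa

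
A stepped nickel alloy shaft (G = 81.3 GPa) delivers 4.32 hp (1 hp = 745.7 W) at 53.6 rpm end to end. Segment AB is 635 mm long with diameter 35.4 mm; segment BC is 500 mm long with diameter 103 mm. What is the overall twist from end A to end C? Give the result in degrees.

1.68°

ω = 2π·53.6/60 = 5.613 rad/s, so T = P/ω = 4.32×745.7 / 5.613 = 573.9 N·m.
J_AB = π(0.0354)⁴/32 = 1.54×10^-7 m⁴; J_BC = π(0.103)⁴/32 = 1.10×10^-5 m⁴.
θ = (T/G)·Σ L_i/J_i = (573.9/81.3×10⁹)·(0.635/1.54×10^-7 + 0.500/1.10×10^-5) = 0.02939 rad.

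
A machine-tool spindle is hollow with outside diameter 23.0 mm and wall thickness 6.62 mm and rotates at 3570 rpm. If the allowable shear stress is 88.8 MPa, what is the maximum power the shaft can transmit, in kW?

76.7 kW

J = π(d_o⁴ − d_i⁴)/32 = π(0.0230⁴ − 0.00976⁴)/32 = 2.658×10^-8 m⁴.
T_max = τ_allow·J/r = 8.88×10^7 × 2.658×10^-8 / 0.0115 = 205.3 N·m.
ω = 2π·3570/60 = 373.8 rad/s, so P_max = T_max·ω = 7.674×10^4 W.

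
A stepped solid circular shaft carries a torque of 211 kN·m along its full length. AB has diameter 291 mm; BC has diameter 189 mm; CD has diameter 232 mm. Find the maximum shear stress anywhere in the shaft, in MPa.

159 MPa

Under the same torque, τ_max = 16T/(πd³) is largest where d is smallest — segment BC (d = 189 mm).
τ_max = 16·211000/(π·(0.189)³) = 1.592×10^8 Pa.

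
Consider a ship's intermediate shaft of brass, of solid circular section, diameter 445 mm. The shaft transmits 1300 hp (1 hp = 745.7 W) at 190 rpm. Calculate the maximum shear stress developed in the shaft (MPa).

ω = 2π·190/60 = 19.90 rad/s, so T = P/ω = 1300×745.7 / 19.90 = 48720 N·m.
J = πd⁴/32 = π(0.445)⁴/32 = 3.850×10^-3 m⁴.
τ_max = T·r/J = 48720 × 0.223 / 3.850×10^-3 = 2.816×10^6 Pa.

2.82 MPa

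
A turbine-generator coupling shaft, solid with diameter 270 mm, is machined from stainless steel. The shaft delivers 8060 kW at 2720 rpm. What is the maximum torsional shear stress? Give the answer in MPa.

7.32 MPa

ω = 2π·2720/60 = 284.8 rad/s, so T = P/ω = 8060×10³ / 284.8 = 28300 N·m.
J = πd⁴/32 = π(0.270)⁴/32 = 5.217×10^-4 m⁴.
τ_max = T·r/J = 28300 × 0.135 / 5.217×10^-4 = 7.322×10^6 Pa.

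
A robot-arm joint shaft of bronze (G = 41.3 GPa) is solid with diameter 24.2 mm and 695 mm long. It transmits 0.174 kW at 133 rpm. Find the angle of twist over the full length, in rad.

ω = 2π·133/60 = 13.93 rad/s, so T = P/ω = 0.174×10³ / 13.93 = 12.49 N·m.
J = πd⁴/32 = π(0.0242)⁴/32 = 3.367×10^-8 m⁴.
θ = T·L/(G·J) = 12.49 × 0.695 / (41.3×10⁹ × 3.367×10^-8) = 6.244×10^-3 rad.

0.00624 rad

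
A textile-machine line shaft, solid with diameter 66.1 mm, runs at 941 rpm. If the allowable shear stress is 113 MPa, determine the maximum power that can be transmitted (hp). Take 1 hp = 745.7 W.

J = πd⁴/32 = π(0.0661)⁴/32 = 1.874×10^-6 m⁴.
T_max = τ_allow·J/r = 1.13×10^8 × 1.874×10^-6 / 0.0330 = 6408 N·m.
ω = 2π·941/60 = 98.54 rad/s, so P_max = T_max·ω = 6.314×10^5 W.

847 hp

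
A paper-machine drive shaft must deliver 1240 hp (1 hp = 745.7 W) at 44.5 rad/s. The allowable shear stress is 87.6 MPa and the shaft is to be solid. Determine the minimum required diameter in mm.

ω = 44.5 rad/s, so T = P/ω = 1240×745.7 / 44.50 = 20780 N·m.
For a solid shaft τ_max = 16T/(πd³), so d = (16T/(π τ_allow))^(1/3) = (16·20780/(π·8.76×10^7))^(1/3) = 0.1065 m.

107 mm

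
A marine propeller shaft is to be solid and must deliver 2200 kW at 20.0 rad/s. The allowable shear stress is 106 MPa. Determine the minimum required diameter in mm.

ω = 20.0 rad/s, so T = P/ω = 2200×10³ / 20.00 = 110000 N·m.
For a solid shaft τ_max = 16T/(πd³), so d = (16T/(π τ_allow))^(1/3) = (16·110000/(π·1.06×10^8))^(1/3) = 0.1742 m.

174 mm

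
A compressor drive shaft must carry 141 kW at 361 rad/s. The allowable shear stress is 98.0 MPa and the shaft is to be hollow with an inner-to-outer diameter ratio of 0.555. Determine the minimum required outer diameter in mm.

ω = 361 rad/s, so T = P/ω = 141×10³ / 361.0 = 390.6 N·m.
For a hollow shaft with d_i/d_o = 0.555: τ_max = 16T/(π d_o³ (1−k⁴)), so d_o = [16T/(π τ_allow (1−k⁴))]^(1/3) = [16·390.6/(π·9.80×10^7·0.9051)]^(1/3) = 0.02820 m.

28.2 mm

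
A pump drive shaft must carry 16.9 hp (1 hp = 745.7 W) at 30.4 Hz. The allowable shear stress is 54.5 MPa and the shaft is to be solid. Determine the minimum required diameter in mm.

ω = 2π·30.4 = 191.0 rad/s, so T = P/ω = 16.9×745.7 / 191.0 = 65.98 N·m.
For a solid shaft τ_max = 16T/(πd³), so d = (16T/(π τ_allow))^(1/3) = (16·65.98/(π·5.45×10^7))^(1/3) = 0.01834 m.

18.3 mm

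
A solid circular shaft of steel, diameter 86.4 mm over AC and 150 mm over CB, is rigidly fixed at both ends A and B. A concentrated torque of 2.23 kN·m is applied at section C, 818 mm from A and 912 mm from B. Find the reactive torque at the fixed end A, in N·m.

244 N·m

Compatibility: T_A·a/J_AC = T_B·b/J_CB with T_A + T_B = T₀.
J_AC = 5.47×10^-6 m⁴, J_CB = 4.97×10^-5 m⁴, so T_A = T₀·(J_AC/a)/((J_AC/a)+(J_CB/b)) = 243.8 N·m, T_B = 1986 N·m.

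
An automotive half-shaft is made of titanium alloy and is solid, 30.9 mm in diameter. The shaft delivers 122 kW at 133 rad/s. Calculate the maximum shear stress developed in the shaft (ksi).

23.0 ksi

ω = 133 rad/s, so T = P/ω = 122×10³ / 133.0 = 917.3 N·m.
J = πd⁴/32 = π(0.0309)⁴/32 = 8.950×10^-8 m⁴.
τ_max = T·r/J = 917.3 × 0.0154 / 8.950×10^-8 = 1.583×10^8 Pa.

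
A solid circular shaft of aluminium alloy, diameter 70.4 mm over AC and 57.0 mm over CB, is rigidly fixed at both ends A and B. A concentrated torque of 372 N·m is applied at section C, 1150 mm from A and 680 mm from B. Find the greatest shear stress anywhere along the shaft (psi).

Compatibility: T_A·a/J_AC = T_B·b/J_CB with T_A + T_B = T₀.
J_AC = 2.41×10^-6 m⁴, J_CB = 1.04×10^-6 m⁴, so T_A = T₀·(J_AC/a)/((J_AC/a)+(J_CB/b)) = 215.4 N·m, T_B = 156.6 N·m.
τ in each portion: τ_AC = 3.14×10^6 Pa, τ_CB = 4.31×10^6 Pa; maximum is in CB.
τ_max = T_CB·r/J = 156.6·0.0285/1.04×10^-6 = 4.306×10^6 Pa.

624 psi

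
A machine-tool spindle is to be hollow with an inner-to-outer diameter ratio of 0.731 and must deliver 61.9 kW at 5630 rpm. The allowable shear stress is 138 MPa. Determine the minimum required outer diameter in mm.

ω = 2π·5630/60 = 589.6 rad/s, so T = P/ω = 61.9×10³ / 589.6 = 105.0 N·m.
For a hollow shaft with d_i/d_o = 0.731: τ_max = 16T/(π d_o³ (1−k⁴)), so d_o = [16T/(π τ_allow (1−k⁴))]^(1/3) = [16·105.0/(π·1.38×10^8·0.7145)]^(1/3) = 0.01757 m.

17.6 mm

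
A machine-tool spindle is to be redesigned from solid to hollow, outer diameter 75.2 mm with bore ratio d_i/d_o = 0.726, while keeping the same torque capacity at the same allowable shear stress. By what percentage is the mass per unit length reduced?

41.2 %

Equal τ_max and T ⇒ the solid shaft needs d_s³ = d_o³(1−k⁴), so d_s = 75.2·(1−0.726⁴)^(1/3) = 67.47 mm.
Area ratio A_h/A_s = d_o²(1−k²)/d_s² = (1−k²)/(1−k⁴)^(2/3) = 0.5875.
Mass saving = 1 − 0.5875 = 41.2 %.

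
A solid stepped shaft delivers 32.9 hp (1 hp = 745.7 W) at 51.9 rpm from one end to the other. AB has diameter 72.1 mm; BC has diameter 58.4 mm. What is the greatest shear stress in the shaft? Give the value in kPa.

115000 kPa

ω = 2π·51.9/60 = 5.435 rad/s, so T = P/ω = 32.9×745.7 / 5.435 = 4514 N·m.
Under the same torque, τ_max = 16T/(πd³) is largest where d is smallest — segment BC (d = 58.4 mm).
τ_max = 16·4514/(π·(0.0584)³) = 1.154×10^8 Pa.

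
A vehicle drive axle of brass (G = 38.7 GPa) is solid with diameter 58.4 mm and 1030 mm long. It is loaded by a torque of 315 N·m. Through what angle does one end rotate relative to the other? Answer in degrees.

J = πd⁴/32 = π(0.0584)⁴/32 = 1.142×10^-6 m⁴.
θ = T·L/(G·J) = 315.0 × 1.03 / (38.7×10⁹ × 1.142×10^-6) = 7.342×10^-3 rad.

0.421°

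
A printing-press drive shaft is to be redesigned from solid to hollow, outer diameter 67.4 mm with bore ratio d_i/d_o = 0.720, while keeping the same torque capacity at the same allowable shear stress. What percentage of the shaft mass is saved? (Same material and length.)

Equal τ_max and T ⇒ the solid shaft needs d_s³ = d_o³(1−k⁴), so d_s = 67.4·(1−0.720⁴)^(1/3) = 60.72 mm.
Area ratio A_h/A_s = d_o²(1−k²)/d_s² = (1−k²)/(1−k⁴)^(2/3) = 0.5933.
Mass saving = 1 − 0.5933 = 40.7 %.

40.7 %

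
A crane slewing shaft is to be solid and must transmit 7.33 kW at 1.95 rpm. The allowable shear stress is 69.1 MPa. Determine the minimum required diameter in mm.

ω = 2π·1.95/60 = 0.2042 rad/s, so T = P/ω = 7.33×10³ / 0.2042 = 35900 N·m.
For a solid shaft τ_max = 16T/(πd³), so d = (16T/(π τ_allow))^(1/3) = (16·35900/(π·6.91×10^7))^(1/3) = 0.1383 m.

138 mm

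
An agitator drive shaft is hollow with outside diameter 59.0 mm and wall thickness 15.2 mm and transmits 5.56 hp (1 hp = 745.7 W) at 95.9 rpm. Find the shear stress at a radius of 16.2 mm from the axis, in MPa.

5.95 MPa

ω = 2π·95.9/60 = 10.04 rad/s, so T = P/ω = 5.56×745.7 / 10.04 = 412.8 N·m.
J = π(d_o⁴ − d_i⁴)/32 = π(0.0590⁴ − 0.0286⁴)/32 = 1.124×10^-6 m⁴.
Shear stress varies linearly with radius: τ = T·r/J = 412.8 × 0.0162 / 1.124×10^-6 = 5.951×10^6 Pa.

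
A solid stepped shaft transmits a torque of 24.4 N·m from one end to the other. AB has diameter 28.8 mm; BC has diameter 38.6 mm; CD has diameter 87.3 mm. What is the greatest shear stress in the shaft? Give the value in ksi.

Under the same torque, τ_max = 16T/(πd³) is largest where d is smallest — segment AB (d = 28.8 mm).
τ_max = 16·24.40/(π·(0.0288)³) = 5.202×10^6 Pa.

0.755 ksi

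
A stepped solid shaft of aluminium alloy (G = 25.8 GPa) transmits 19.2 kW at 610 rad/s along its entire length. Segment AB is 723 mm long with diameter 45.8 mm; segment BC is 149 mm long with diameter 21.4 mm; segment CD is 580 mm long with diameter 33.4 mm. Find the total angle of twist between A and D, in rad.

ω = 610 rad/s, so T = P/ω = 19.2×10³ / 610.0 = 31.48 N·m.
J_AB = π(0.0458)⁴/32 = 4.32×10^-7 m⁴; J_BC = π(0.0214)⁴/32 = 2.06×10^-8 m⁴; J_CD = π(0.0334)⁴/32 = 1.22×10^-7 m⁴.
θ = (T/G)·Σ L_i/J_i = (31.48/25.8×10⁹)·(0.723/4.32×10^-7 + 0.149/2.06×10^-8 + 0.580/1.22×10^-7) = 0.01666 rad.

0.0167 rad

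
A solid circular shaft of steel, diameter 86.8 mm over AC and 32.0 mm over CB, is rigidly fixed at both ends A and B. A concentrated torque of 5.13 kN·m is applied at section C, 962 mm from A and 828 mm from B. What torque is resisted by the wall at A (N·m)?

5020 N·m

Compatibility: T_A·a/J_AC = T_B·b/J_CB with T_A + T_B = T₀.
J_AC = 5.57×10^-6 m⁴, J_CB = 1.03×10^-7 m⁴, so T_A = T₀·(J_AC/a)/((J_AC/a)+(J_CB/b)) = 5022 N·m, T_B = 107.8 N·m.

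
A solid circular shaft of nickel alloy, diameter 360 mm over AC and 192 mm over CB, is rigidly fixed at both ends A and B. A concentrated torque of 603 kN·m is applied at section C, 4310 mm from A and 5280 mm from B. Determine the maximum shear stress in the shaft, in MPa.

61.7 MPa

Compatibility: T_A·a/J_AC = T_B·b/J_CB with T_A + T_B = T₀.
J_AC = 1.65×10^-3 m⁴, J_CB = 1.33×10^-4 m⁴, so T_A = T₀·(J_AC/a)/((J_AC/a)+(J_CB/b)) = 565600 N·m, T_B = 37360 N·m.
τ in each portion: τ_AC = 6.17×10^7 Pa, τ_CB = 2.69×10^7 Pa; maximum is in AC.
τ_max = T_AC·r/J = 565600·0.180/1.65×10^-3 = 6.175×10^7 Pa.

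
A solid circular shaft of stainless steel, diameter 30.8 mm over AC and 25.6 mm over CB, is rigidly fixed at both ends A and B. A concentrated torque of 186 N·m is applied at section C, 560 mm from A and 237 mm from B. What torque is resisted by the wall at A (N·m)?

87.4 N·m

Compatibility: T_A·a/J_AC = T_B·b/J_CB with T_A + T_B = T₀.
J_AC = 8.83×10^-8 m⁴, J_CB = 4.22×10^-8 m⁴, so T_A = T₀·(J_AC/a)/((J_AC/a)+(J_CB/b)) = 87.42 N·m, T_B = 98.58 N·m.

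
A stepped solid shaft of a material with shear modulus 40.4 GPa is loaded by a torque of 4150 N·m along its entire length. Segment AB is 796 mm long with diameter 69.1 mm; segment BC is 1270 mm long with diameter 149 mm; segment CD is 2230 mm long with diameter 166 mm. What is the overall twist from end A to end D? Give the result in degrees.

J_AB = π(0.0691)⁴/32 = 2.24×10^-6 m⁴; J_BC = π(0.149)⁴/32 = 4.84×10^-5 m⁴; J_CD = π(0.166)⁴/32 = 7.45×10^-5 m⁴.
θ = (T/G)·Σ L_i/J_i = (4150/40.4×10⁹)·(0.796/2.24×10^-6 + 1.27/4.84×10^-5 + 2.23/7.45×10^-5) = 0.04230 rad.

2.42°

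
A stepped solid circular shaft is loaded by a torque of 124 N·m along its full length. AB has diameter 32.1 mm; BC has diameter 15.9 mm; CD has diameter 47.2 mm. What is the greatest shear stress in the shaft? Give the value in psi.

22800 psi

Under the same torque, τ_max = 16T/(πd³) is largest where d is smallest — segment BC (d = 15.9 mm).
τ_max = 16·124.0/(π·(0.0159)³) = 1.571×10^8 Pa.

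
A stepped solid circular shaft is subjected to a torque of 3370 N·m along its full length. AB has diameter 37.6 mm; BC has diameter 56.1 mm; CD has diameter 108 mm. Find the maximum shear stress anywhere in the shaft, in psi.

Under the same torque, τ_max = 16T/(πd³) is largest where d is smallest — segment AB (d = 37.6 mm).
τ_max = 16·3370/(π·(0.0376)³) = 3.229×10^8 Pa.

46800 psi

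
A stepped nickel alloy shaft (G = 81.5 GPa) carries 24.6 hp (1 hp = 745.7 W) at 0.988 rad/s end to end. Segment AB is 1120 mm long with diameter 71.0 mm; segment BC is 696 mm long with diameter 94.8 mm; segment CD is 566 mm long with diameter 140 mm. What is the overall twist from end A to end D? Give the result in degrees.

7.20°

ω = 0.988 rad/s, so T = P/ω = 24.6×745.7 / 0.9880 = 18570 N·m.
J_AB = π(0.0710)⁴/32 = 2.49×10^-6 m⁴; J_BC = π(0.0948)⁴/32 = 7.93×10^-6 m⁴; J_CD = π(0.140)⁴/32 = 3.77×10^-5 m⁴.
θ = (T/G)·Σ L_i/J_i = (18570/81.5×10⁹)·(1.12/2.49×10^-6 + 0.696/7.93×10^-6 + 0.566/3.77×10^-5) = 0.1257 rad.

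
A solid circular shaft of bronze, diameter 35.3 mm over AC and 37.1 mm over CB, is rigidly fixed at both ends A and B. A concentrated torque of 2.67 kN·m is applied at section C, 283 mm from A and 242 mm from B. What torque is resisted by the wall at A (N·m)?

1100 N·m

Compatibility: T_A·a/J_AC = T_B·b/J_CB with T_A + T_B = T₀.
J_AC = 1.52×10^-7 m⁴, J_CB = 1.86×10^-7 m⁴, so T_A = T₀·(J_AC/a)/((J_AC/a)+(J_CB/b)) = 1100 N·m, T_B = 1570 N·m.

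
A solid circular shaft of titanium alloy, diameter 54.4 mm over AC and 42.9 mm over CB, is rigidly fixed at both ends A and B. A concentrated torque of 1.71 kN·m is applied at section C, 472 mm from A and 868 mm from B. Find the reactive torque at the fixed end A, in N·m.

Compatibility: T_A·a/J_AC = T_B·b/J_CB with T_A + T_B = T₀.
J_AC = 8.60×10^-7 m⁴, J_CB = 3.33×10^-7 m⁴, so T_A = T₀·(J_AC/a)/((J_AC/a)+(J_CB/b)) = 1413 N·m, T_B = 297.1 N·m.

1410 N·m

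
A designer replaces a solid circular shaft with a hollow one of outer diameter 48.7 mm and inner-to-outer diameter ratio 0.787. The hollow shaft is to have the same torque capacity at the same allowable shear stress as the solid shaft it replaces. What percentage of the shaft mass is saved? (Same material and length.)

47.4 %

Equal τ_max and T ⇒ the solid shaft needs d_s³ = d_o³(1−k⁴), so d_s = 48.7·(1−0.787⁴)^(1/3) = 41.45 mm.
Area ratio A_h/A_s = d_o²(1−k²)/d_s² = (1−k²)/(1−k⁴)^(2/3) = 0.5255.
Mass saving = 1 − 0.5255 = 47.4 %.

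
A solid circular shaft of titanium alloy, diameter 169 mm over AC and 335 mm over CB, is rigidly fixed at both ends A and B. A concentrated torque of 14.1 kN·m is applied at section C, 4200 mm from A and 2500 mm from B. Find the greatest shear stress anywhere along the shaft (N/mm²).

1.84 N/mm²

Compatibility: T_A·a/J_AC = T_B·b/J_CB with T_A + T_B = T₀.
J_AC = 8.01×10^-5 m⁴, J_CB = 1.24×10^-3 m⁴, so T_A = T₀·(J_AC/a)/((J_AC/a)+(J_CB/b)) = 523.4 N·m, T_B = 13580 N·m.
τ in each portion: τ_AC = 5.52×10^5 Pa, τ_CB = 1.84×10^6 Pa; maximum is in CB.
τ_max = T_CB·r/J = 13580·0.168/1.24×10^-3 = 1.839×10^6 Pa.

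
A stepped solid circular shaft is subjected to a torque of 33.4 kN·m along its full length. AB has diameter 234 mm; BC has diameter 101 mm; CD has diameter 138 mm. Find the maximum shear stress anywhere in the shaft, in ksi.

23.9 ksi

Under the same torque, τ_max = 16T/(πd³) is largest where d is smallest — segment BC (d = 101 mm).
τ_max = 16·33400/(π·(0.101)³) = 1.651×10^8 Pa.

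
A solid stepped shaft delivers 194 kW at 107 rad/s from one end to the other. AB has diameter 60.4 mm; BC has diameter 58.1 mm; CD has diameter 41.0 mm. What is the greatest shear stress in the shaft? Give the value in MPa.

ω = 107 rad/s, so T = P/ω = 194×10³ / 107.0 = 1813 N·m.
Under the same torque, τ_max = 16T/(πd³) is largest where d is smallest — segment CD (d = 41.0 mm).
τ_max = 16·1813/(π·(0.0410)³) = 1.340×10^8 Pa.

134 MPa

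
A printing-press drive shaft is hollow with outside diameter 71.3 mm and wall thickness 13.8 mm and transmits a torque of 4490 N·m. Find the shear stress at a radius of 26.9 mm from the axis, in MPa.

J = π(d_o⁴ − d_i⁴)/32 = π(0.0713⁴ − 0.0437⁴)/32 = 2.179×10^-6 m⁴.
Shear stress varies linearly with radius: τ = T·r/J = 4490 × 0.0269 / 2.179×10^-6 = 5.542×10^7 Pa.

55.4 MPa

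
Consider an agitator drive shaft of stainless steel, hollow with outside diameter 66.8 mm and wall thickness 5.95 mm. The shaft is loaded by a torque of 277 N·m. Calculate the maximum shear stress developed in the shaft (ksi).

J = π(d_o⁴ − d_i⁴)/32 = π(0.0668⁴ − 0.0549⁴)/32 = 1.063×10^-6 m⁴.
τ_max = T·r/J = 277.0 × 0.0334 / 1.063×10^-6 = 8.704×10^6 Pa.

1.26 ksi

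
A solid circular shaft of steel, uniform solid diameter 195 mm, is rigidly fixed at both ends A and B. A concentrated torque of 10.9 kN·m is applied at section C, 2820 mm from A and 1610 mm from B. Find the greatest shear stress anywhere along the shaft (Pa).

With uniform GJ and both ends fixed, compatibility θ_AC = θ_CB gives T_A·a = T_B·b, together with T_A + T_B = T₀.
T_A = T₀·b/(a+b) = 10900·1610/4430 = 3961 N·m; T_B = 6939 N·m.
τ in each portion: τ_AC = 2.72×10^6 Pa, τ_CB = 4.77×10^6 Pa; maximum is in CB.
τ_max = T_CB·r/J = 6939·0.0975/1.42×10^-4 = 4.766×10^6 Pa.

4.77e6 Pa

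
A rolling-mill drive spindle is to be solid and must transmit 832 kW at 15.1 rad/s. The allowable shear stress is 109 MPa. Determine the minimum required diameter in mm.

ω = 15.1 rad/s, so T = P/ω = 832×10³ / 15.10 = 55100 N·m.
For a solid shaft τ_max = 16T/(πd³), so d = (16T/(π τ_allow))^(1/3) = (16·55100/(π·1.09×10^8))^(1/3) = 0.1371 m.

137 mm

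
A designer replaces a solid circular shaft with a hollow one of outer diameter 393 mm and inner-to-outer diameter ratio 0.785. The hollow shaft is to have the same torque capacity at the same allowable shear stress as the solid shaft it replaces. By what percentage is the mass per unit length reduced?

47.2 %

Equal τ_max and T ⇒ the solid shaft needs d_s³ = d_o³(1−k⁴), so d_s = 393·(1−0.785⁴)^(1/3) = 335.2 mm.
Area ratio A_h/A_s = d_o²(1−k²)/d_s² = (1−k²)/(1−k⁴)^(2/3) = 0.5277.
Mass saving = 1 − 0.5277 = 47.2 %.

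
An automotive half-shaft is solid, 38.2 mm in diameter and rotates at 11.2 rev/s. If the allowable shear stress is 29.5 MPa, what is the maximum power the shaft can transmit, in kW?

22.7 kW

J = πd⁴/32 = π(0.0382)⁴/32 = 2.091×10^-7 m⁴.
T_max = τ_allow·J/r = 2.95×10^7 × 2.091×10^-7 / 0.0191 = 322.9 N·m.
ω = 2π·11.2 = 70.37 rad/s, so P_max = T_max·ω = 2.272×10^4 W.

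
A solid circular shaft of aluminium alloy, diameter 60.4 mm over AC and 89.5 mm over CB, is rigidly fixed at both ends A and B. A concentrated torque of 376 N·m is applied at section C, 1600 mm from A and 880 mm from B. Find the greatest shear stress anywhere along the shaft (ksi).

Compatibility: T_A·a/J_AC = T_B·b/J_CB with T_A + T_B = T₀.
J_AC = 1.31×10^-6 m⁴, J_CB = 6.30×10^-6 m⁴, so T_A = T₀·(J_AC/a)/((J_AC/a)+(J_CB/b)) = 38.50 N·m, T_B = 337.5 N·m.
τ in each portion: τ_AC = 8.90×10^5 Pa, τ_CB = 2.40×10^6 Pa; maximum is in CB.
τ_max = T_CB·r/J = 337.5·0.0447/6.30×10^-6 = 2.398×10^6 Pa.

0.348 ksi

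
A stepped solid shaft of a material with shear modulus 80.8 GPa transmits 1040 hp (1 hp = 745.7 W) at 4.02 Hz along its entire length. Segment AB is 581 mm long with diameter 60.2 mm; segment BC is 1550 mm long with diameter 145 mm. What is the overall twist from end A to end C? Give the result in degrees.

ω = 2π·4.02 = 25.26 rad/s, so T = P/ω = 1040×745.7 / 25.26 = 30700 N·m.
J_AB = π(0.0602)⁴/32 = 1.29×10^-6 m⁴; J_BC = π(0.145)⁴/32 = 4.34×10^-5 m⁴.
θ = (T/G)·Σ L_i/J_i = (30700/80.8×10⁹)·(0.581/1.29×10^-6 + 1.55/4.34×10^-5) = 0.1848 rad.

10.6°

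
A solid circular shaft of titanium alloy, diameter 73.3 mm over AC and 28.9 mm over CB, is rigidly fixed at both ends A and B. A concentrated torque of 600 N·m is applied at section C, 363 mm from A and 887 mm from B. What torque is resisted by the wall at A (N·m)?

Compatibility: T_A·a/J_AC = T_B·b/J_CB with T_A + T_B = T₀.
J_AC = 2.83×10^-6 m⁴, J_CB = 6.85×10^-8 m⁴, so T_A = T₀·(J_AC/a)/((J_AC/a)+(J_CB/b)) = 594.1 N·m, T_B = 5.875 N·m.

594 N·m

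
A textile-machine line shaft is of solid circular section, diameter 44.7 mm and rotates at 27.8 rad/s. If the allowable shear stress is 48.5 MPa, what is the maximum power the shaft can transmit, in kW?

23.6 kW

J = πd⁴/32 = π(0.0447)⁴/32 = 3.919×10^-7 m⁴.
T_max = τ_allow·J/r = 4.85×10^7 × 3.919×10^-7 / 0.0224 = 850.5 N·m.
ω = 27.8 rad/s, so P_max = T_max·ω = 2.364×10^4 W.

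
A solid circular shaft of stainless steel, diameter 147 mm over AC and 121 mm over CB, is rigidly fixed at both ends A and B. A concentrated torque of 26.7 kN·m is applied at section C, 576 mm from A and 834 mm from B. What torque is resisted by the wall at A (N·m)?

20300 N·m

Compatibility: T_A·a/J_AC = T_B·b/J_CB with T_A + T_B = T₀.
J_AC = 4.58×10^-5 m⁴, J_CB = 2.10×10^-5 m⁴, so T_A = T₀·(J_AC/a)/((J_AC/a)+(J_CB/b)) = 20270 N·m, T_B = 6427 N·m.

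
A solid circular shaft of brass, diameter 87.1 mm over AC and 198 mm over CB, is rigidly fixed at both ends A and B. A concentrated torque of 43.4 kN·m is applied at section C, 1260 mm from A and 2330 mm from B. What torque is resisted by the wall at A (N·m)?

Compatibility: T_A·a/J_AC = T_B·b/J_CB with T_A + T_B = T₀.
J_AC = 5.65×10^-6 m⁴, J_CB = 1.51×10^-4 m⁴, so T_A = T₀·(J_AC/a)/((J_AC/a)+(J_CB/b)) = 2811 N·m, T_B = 40590 N·m.

2810 N·m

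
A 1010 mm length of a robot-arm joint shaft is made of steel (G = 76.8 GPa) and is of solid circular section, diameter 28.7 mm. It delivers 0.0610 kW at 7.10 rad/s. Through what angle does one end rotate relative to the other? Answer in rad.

ω = 7.10 rad/s, so T = P/ω = 0.0610×10³ / 7.100 = 8.592 N·m.
J = πd⁴/32 = π(0.0287)⁴/32 = 6.661×10^-8 m⁴.
θ = T·L/(G·J) = 8.592 × 1.01 / (76.8×10⁹ × 6.661×10^-8) = 1.696×10^-3 rad.

0.00170 rad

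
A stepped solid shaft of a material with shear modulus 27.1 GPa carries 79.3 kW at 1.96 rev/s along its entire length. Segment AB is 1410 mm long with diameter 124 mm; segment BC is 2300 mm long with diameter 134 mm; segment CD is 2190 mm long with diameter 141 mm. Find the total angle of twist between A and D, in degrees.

2.58°

ω = 2π·1.96 = 12.32 rad/s, so T = P/ω = 79.3×10³ / 12.32 = 6439 N·m.
J_AB = π(0.124)⁴/32 = 2.32×10^-5 m⁴; J_BC = π(0.134)⁴/32 = 3.17×10^-5 m⁴; J_CD = π(0.141)⁴/32 = 3.88×10^-5 m⁴.
θ = (T/G)·Σ L_i/J_i = (6439/27.1×10⁹)·(1.41/2.32×10^-5 + 2.30/3.17×10^-5 + 2.19/3.88×10^-5) = 0.04511 rad.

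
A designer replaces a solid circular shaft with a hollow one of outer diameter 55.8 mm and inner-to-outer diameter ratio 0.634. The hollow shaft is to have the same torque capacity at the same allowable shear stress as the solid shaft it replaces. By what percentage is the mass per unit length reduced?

32.7 %

Equal τ_max and T ⇒ the solid shaft needs d_s³ = d_o³(1−k⁴), so d_s = 55.8·(1−0.634⁴)^(1/3) = 52.62 mm.
Area ratio A_h/A_s = d_o²(1−k²)/d_s² = (1−k²)/(1−k⁴)^(2/3) = 0.6726.
Mass saving = 1 − 0.6726 = 32.7 %.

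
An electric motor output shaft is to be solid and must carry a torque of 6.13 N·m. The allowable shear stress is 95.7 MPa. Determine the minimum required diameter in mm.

6.88 mm

For a solid shaft τ_max = 16T/(πd³), so d = (16T/(π τ_allow))^(1/3) = (16·6.130/(π·9.57×10^7))^(1/3) = 0.006884 m.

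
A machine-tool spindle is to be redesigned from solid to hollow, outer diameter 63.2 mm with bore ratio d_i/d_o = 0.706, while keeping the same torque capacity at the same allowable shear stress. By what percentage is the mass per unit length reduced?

Equal τ_max and T ⇒ the solid shaft needs d_s³ = d_o³(1−k⁴), so d_s = 63.2·(1−0.706⁴)^(1/3) = 57.46 mm.
Area ratio A_h/A_s = d_o²(1−k²)/d_s² = (1−k²)/(1−k⁴)^(2/3) = 0.6068.
Mass saving = 1 − 0.6068 = 39.3 %.

39.3 %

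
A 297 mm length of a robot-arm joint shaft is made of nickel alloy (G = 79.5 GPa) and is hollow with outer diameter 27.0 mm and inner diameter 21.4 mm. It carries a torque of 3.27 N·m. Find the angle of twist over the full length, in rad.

3.87e-4 rad

J = π(d_o⁴ − d_i⁴)/32 = π(0.0270⁴ − 0.0214⁴)/32 = 3.158×10^-8 m⁴.
θ = T·L/(G·J) = 3.270 × 0.297 / (79.5×10⁹ × 3.158×10^-8) = 3.868×10^-4 rad.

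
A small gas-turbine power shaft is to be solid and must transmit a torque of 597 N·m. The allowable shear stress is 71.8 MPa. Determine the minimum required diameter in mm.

For a solid shaft τ_max = 16T/(πd³), so d = (16T/(π τ_allow))^(1/3) = (16·597.0/(π·7.18×10^7))^(1/3) = 0.03486 m.

34.9 mm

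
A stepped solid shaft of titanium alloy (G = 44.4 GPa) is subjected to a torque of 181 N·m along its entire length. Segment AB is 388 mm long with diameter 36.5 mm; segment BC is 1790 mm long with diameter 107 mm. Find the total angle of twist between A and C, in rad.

0.00964 rad

J_AB = π(0.0365)⁴/32 = 1.74×10^-7 m⁴; J_BC = π(0.107)⁴/32 = 1.29×10^-5 m⁴.
θ = (T/G)·Σ L_i/J_i = (181.0/44.4×10⁹)·(0.388/1.74×10^-7 + 1.79/1.29×10^-5) = 9.644×10^-3 rad.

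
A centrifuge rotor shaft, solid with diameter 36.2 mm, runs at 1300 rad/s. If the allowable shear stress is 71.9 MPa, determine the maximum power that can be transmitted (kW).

J = πd⁴/32 = π(0.0362)⁴/32 = 1.686×10^-7 m⁴.
T_max = τ_allow·J/r = 7.19×10^7 × 1.686×10^-7 / 0.0181 = 669.7 N·m.
ω = 1300 rad/s, so P_max = T_max·ω = 8.706×10^5 W.

871 kW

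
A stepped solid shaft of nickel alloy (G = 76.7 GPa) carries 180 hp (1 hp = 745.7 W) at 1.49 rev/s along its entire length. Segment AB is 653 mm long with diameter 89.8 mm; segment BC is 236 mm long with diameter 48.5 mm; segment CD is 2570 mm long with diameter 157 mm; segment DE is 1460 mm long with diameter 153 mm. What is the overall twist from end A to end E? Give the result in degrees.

ω = 2π·1.49 = 9.362 rad/s, so T = P/ω = 180×745.7 / 9.362 = 14340 N·m.
J_AB = π(0.0898)⁴/32 = 6.38×10^-6 m⁴; J_BC = π(0.0485)⁴/32 = 5.43×10^-7 m⁴; J_CD = π(0.157)⁴/32 = 5.96×10^-5 m⁴; J_DE = π(0.153)⁴/32 = 5.38×10^-5 m⁴.
θ = (T/G)·Σ L_i/J_i = (14340/76.7×10⁹)·(0.653/6.38×10^-6 + 0.236/5.43×10^-7 + 2.57/5.96×10^-5 + 1.46/5.38×10^-5) = 0.1135 rad.

6.50°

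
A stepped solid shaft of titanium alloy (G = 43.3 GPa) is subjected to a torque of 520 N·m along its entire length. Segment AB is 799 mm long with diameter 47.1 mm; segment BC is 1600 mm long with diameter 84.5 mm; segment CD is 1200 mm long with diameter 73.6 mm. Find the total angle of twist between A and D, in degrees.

J_AB = π(0.0471)⁴/32 = 4.83×10^-7 m⁴; J_BC = π(0.0845)⁴/32 = 5.01×10^-6 m⁴; J_CD = π(0.0736)⁴/32 = 2.88×10^-6 m⁴.
θ = (T/G)·Σ L_i/J_i = (520.0/43.3×10⁹)·(0.799/4.83×10^-7 + 1.60/5.01×10^-6 + 1.20/2.88×10^-6) = 0.02870 rad.

1.64°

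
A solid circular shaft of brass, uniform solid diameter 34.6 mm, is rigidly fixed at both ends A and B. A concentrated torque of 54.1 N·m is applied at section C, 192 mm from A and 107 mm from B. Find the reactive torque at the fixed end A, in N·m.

19.4 N·m

With uniform GJ and both ends fixed, compatibility θ_AC = θ_CB gives T_A·a = T_B·b, together with T_A + T_B = T₀.
T_A = T₀·b/(a+b) = 54.10·107/299.0 = 19.36 N·m; T_B = 34.74 N·m.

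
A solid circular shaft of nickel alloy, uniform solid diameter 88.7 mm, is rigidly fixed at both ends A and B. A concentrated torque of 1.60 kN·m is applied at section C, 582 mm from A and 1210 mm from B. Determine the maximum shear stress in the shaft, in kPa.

7880 kPa

With uniform GJ and both ends fixed, compatibility θ_AC = θ_CB gives T_A·a = T_B·b, together with T_A + T_B = T₀.
T_A = T₀·b/(a+b) = 1600·1210/1792 = 1080 N·m; T_B = 519.6 N·m.
τ in each portion: τ_AC = 7.88×10^6 Pa, τ_CB = 3.79×10^6 Pa; maximum is in AC.
τ_max = T_AC·r/J = 1080·0.0444/6.08×10^-6 = 7.884×10^6 Pa.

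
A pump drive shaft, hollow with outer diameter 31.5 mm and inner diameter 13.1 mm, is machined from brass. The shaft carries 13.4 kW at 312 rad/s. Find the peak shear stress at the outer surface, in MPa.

ω = 312 rad/s, so T = P/ω = 13.4×10³ / 312.0 = 42.95 N·m.
J = π(d_o⁴ − d_i⁴)/32 = π(0.0315⁴ − 0.0131⁴)/32 = 9.377×10^-8 m⁴.
τ_max = T·r/J = 42.95 × 0.0158 / 9.377×10^-8 = 7.214×10^6 Pa.

7.21 MPa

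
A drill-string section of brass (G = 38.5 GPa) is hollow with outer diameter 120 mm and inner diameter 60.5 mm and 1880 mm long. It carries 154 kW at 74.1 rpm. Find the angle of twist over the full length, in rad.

0.0509 rad

ω = 2π·74.1/60 = 7.760 rad/s, so T = P/ω = 154×10³ / 7.760 = 19850 N·m.
J = π(d_o⁴ − d_i⁴)/32 = π(0.120⁴ − 0.0605⁴)/32 = 1.904×10^-5 m⁴.
θ = T·L/(G·J) = 19850 × 1.88 / (38.5×10⁹ × 1.904×10^-5) = 0.05089 rad.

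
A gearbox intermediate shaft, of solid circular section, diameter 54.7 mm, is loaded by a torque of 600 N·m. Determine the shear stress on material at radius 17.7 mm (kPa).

J = πd⁴/32 = π(0.0547)⁴/32 = 8.789×10^-7 m⁴.
Shear stress varies linearly with radius: τ = T·r/J = 600.0 × 0.0177 / 8.789×10^-7 = 1.208×10^7 Pa.

12100 kPa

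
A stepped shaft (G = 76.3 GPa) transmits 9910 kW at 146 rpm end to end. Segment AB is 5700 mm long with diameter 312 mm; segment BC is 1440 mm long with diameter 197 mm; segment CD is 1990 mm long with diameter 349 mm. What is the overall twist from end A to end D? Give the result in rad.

0.146 rad

ω = 2π·146/60 = 15.29 rad/s, so T = P/ω = 9910×10³ / 15.29 = 648200 N·m.
J_AB = π(0.312)⁴/32 = 9.30×10^-4 m⁴; J_BC = π(0.197)⁴/32 = 1.48×10^-4 m⁴; J_CD = π(0.349)⁴/32 = 1.46×10^-3 m⁴.
θ = (T/G)·Σ L_i/J_i = (648200/76.3×10⁹)·(5.70/9.30×10^-4 + 1.44/1.48×10^-4 + 1.99/1.46×10^-3) = 0.1464 rad.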